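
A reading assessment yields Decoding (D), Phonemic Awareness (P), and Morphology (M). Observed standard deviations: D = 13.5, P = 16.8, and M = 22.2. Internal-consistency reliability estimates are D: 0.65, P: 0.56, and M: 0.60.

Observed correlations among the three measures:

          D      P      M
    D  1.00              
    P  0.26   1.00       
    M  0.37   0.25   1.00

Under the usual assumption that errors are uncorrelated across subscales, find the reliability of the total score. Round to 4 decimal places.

Var(D+P+M) = 13.5² + 16.8² + 22.2² + 2·[13.5·16.8·0.26 + 13.5·22.2·0.37 + 16.8·22.2·0.25] = 957.33 + 526.194 = 1483.52.
Because errors are independent across components, Cov(Tᵢ,Tⱼ) = Cov(Xᵢ,Xⱼ); the off-diagonal part of the true-score variance is the same as above.
True-score variance = [13.5²·0.65 + 16.8²·0.56 + 22.2²·0.60] + 526.194 = 572.221 + 526.194 = 1098.41.
Reliability = 1098.41 / 1483.52 = 0.7404.

0.7404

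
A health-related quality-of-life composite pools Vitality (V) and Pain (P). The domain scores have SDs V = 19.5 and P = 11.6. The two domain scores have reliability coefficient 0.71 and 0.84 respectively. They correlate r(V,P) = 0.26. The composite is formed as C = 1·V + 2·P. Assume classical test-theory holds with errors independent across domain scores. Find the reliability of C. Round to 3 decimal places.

0.830

Var(C) = 19.5² + 2²·11.6² + 2·[2·19.5·11.6·0.26] = 918.49 + 235.248 = 1153.74.
Because errors are independent across components, Cov(Tᵢ,Tⱼ) = Cov(Xᵢ,Xⱼ); the off-diagonal part of the true-score variance is the same as above.
True-score variance = [19.5²·0.71 + 2²·11.6²·0.84] + 235.248 = 722.099 + 235.248 = 957.347.
Reliability = 957.347 / 1153.74 = 0.830.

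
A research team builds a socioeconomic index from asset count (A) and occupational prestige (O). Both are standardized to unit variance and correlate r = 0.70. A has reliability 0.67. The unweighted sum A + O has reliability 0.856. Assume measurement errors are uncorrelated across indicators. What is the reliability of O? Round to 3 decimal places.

Var(A+O) = 2 + 2·0.70 = 3.400.
True-score variance = ρ_A + ρ_O + 2·0.70, so 0.856 = (0.67 + ρ_O + 1.40) / 3.400.
ρ_O = 0.856·3.400 − 0.67 − 1.40 = 0.840.

0.840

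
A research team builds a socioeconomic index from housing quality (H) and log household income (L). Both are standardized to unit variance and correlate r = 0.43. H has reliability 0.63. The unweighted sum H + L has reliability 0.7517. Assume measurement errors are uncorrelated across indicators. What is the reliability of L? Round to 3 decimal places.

Var(H+L) = 2 + 2·0.43 = 2.860.
True-score variance = ρ_H + ρ_L + 2·0.43, so 0.7517 = (0.63 + ρ_L + 0.86) / 2.860.
ρ_L = 0.7517·2.860 − 0.63 − 0.86 = 0.660.

0.660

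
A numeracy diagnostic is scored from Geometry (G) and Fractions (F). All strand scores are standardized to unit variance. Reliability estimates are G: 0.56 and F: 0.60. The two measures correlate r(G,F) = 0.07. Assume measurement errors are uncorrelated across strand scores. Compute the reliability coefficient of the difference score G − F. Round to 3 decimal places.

Var(G−F) = 1 + 1 − 2·0.07 = 2 − 0.14 = 1.86.
With uncorrelated errors the cross-covariances are all true-score covariance, so they carry over unchanged; only the diagonal terms shrink to ρᵢσᵢ².
True-score variance = [0.56 + 0.60] − 0.14 = 1.16 − 0.14 = 1.02.
Reliability = 1.02 / 1.86 = 0.548.

0.548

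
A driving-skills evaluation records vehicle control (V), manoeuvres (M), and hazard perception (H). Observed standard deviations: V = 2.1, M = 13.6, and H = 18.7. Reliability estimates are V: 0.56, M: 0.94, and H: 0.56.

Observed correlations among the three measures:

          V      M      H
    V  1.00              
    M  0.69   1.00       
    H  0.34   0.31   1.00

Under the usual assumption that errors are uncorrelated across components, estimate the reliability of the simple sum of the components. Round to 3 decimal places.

Var(V+M+H) = 2.1² + 13.6² + 18.7² + 2·[2.1·13.6·0.69 + 2.1·18.7·0.34 + 13.6·18.7·0.31] = 539.06 + 223.795 = 762.855.
Under uncorrelated errors the observed covariances equal the true-score covariances, so only the own-variance terms attenuate.
True-score variance = [2.1²·0.56 + 13.6²·0.94 + 18.7²·0.56] + 223.795 = 372.158 + 223.795 = 595.953.
Reliability = 595.953 / 762.855 = 0.781.

0.781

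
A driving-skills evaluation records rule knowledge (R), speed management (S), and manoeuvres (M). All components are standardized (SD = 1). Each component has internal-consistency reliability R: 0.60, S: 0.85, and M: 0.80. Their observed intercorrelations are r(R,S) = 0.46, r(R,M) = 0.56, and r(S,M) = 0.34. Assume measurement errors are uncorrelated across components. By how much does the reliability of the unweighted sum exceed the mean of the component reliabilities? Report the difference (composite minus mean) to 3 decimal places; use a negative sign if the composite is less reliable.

0.119

Var(sum) = 3 + 2.72 = 5.72; true-score variance = 2.25 + 2.72 = 4.97; composite reliability = 0.8689.
Mean component reliability = 0.7500.
Difference = 0.8689 − 0.7500 = 0.119.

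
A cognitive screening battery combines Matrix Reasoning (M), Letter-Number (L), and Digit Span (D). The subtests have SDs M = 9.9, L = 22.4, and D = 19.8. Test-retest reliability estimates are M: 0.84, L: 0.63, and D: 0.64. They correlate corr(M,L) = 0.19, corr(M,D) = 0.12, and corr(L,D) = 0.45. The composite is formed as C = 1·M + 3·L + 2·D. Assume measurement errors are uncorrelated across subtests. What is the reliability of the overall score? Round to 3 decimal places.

Var(C) = 9.9² + 3²·22.4² + 2²·19.8² + 2·[3·9.9·22.4·0.19 + 2·9.9·19.8·0.12 + 6·22.4·19.8·0.45] = 6182.01 + 2741.9 = 8923.91.
Under uncorrelated errors the observed covariances equal the true-score covariances, so only the own-variance terms attenuate.
True-score variance = [9.9²·0.84 + 3²·22.4²·0.63 + 2²·19.8²·0.64] + 2741.9 = 3930.93 + 2741.9 = 6672.83.
Reliability = 6672.83 / 8923.91 = 0.748.

0.748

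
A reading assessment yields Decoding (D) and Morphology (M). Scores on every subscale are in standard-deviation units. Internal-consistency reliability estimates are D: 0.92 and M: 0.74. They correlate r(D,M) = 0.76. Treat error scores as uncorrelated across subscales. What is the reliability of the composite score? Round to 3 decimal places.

0.903

Var(D+M) = 2 + 2·[0.76] = 2 + 1.52 = 3.52.
Because errors are independent across components, Cov(Tᵢ,Tⱼ) = Cov(Xᵢ,Xⱼ); the off-diagonal part of the true-score variance is the same as above.
True-score variance = [0.92 + 0.74] + 1.52 = 1.66 + 1.52 = 3.18.
Reliability = 3.18 / 3.52 = 0.903.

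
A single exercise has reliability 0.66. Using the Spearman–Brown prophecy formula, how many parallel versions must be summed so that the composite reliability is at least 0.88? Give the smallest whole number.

4

k ≥ ρ*(1−ρ₁)/(ρ₁(1−ρ*)) = 0.88·0.34 / (0.66·0.12) = 3.778.
Smallest integer k = 4.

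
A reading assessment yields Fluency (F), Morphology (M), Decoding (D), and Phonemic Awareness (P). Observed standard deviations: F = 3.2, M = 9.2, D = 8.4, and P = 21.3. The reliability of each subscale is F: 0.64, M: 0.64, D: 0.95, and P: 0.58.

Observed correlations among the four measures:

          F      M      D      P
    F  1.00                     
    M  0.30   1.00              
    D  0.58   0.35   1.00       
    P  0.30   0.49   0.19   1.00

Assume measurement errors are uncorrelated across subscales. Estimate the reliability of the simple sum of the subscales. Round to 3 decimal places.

0.777

Var(F+M+D+P) = 3.2² + 9.2² + 8.4² + 21.3² + 2·[3.2·9.2·0.30 + 3.2·8.4·0.58 + 3.2·21.3·0.30 + 9.2·8.4·0.35 + 9.2·21.3·0.49 + 8.4·21.3·0.19] = 619.13 + 403.867 = 1023.
Under uncorrelated errors the observed covariances equal the true-score covariances, so only the own-variance terms attenuate.
True-score variance = [3.2²·0.64 + 9.2²·0.64 + 8.4²·0.95 + 21.3²·0.58] + 403.867 = 390.895 + 403.867 = 794.763.
Reliability = 794.763 / 1023 = 0.777.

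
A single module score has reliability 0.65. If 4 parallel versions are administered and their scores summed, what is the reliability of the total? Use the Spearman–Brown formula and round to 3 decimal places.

0.881

ρ_k = kρ / (1 + (k−1)ρ) = 4·0.65 / (1 + 3·0.65) = 2.600 / 2.950 = 0.881.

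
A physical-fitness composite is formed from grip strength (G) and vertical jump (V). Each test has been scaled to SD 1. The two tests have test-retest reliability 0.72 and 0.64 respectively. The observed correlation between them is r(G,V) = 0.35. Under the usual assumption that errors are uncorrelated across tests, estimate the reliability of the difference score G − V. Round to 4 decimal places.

0.5077

Var(G−V) = 1 + 1 − 2·0.35 = 2 − 0.7 = 1.3.
With uncorrelated errors the cross-covariances are all true-score covariance, so they carry over unchanged; only the diagonal terms shrink to ρᵢσᵢ².
True-score variance = [0.72 + 0.64] − 0.7 = 1.36 − 0.7 = 0.66.
Reliability = 0.66 / 1.3 = 0.5077.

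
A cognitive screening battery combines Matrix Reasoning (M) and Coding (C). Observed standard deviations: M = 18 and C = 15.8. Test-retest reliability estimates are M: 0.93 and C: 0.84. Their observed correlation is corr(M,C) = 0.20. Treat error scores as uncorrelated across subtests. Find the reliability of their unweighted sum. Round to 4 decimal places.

0.9089

Var(M+C) = 18² + 15.8² + 2·[18·15.8·0.20] = 573.64 + 113.76 = 687.4.
Under uncorrelated errors the observed covariances equal the true-score covariances, so only the own-variance terms attenuate.
True-score variance = [18²·0.93 + 15.8²·0.84] + 113.76 = 511.018 + 113.76 = 624.778.
Reliability = 624.778 / 687.4 = 0.9089.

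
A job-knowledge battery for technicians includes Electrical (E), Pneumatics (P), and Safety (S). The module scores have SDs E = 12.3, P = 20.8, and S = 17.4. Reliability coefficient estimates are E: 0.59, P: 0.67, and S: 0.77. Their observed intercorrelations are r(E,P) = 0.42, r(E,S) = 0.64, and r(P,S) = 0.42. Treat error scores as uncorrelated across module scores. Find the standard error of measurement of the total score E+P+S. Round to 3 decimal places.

16.566

Var(total) = 886.69 + 792.864 = 1679.55.
True-score variance = 612.255 + 792.864 = 1405.12, so reliability = 0.8366.
Error variance = 1679.55 − 1405.12 = 274.435; SEM = √274.435 = 16.566.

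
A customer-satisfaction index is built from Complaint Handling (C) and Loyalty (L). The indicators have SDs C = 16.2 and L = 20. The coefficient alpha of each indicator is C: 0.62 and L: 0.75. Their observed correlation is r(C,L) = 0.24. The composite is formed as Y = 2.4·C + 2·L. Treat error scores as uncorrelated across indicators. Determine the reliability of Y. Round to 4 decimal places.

Var(Y) = 2.4²·16.2² + 2²·20² + 2·[4.8·16.2·20·0.24] = 3111.65 + 746.496 = 3858.15.
Because errors are independent across components, Cov(Tᵢ,Tⱼ) = Cov(Xᵢ,Xⱼ); the off-diagonal part of the true-score variance is the same as above.
True-score variance = [2.4²·16.2²·0.62 + 2²·20²·0.75] + 746.496 = 2137.23 + 746.496 = 2883.72.
Reliability = 2883.72 / 3858.15 = 0.7474.

0.7474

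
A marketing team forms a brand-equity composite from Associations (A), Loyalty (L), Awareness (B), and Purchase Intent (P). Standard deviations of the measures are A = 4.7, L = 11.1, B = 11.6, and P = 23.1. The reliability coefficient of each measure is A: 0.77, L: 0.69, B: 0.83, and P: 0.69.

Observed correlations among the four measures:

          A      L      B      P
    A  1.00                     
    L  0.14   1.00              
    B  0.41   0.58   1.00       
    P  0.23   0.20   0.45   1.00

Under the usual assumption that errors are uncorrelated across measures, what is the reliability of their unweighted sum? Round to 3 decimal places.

0.836

Var(A+L+B+P) = 4.7² + 11.1² + 11.6² + 23.1² + 2·[4.7·11.1·0.14 + 4.7·11.6·0.41 + 4.7·23.1·0.23 + 11.1·11.6·0.58 + 11.1·23.1·0.20 + 11.6·23.1·0.45] = 813.47 + 602.346 = 1415.82.
Under uncorrelated errors the observed covariances equal the true-score covariances, so only the own-variance terms attenuate.
True-score variance = [4.7²·0.77 + 11.1²·0.69 + 11.6²·0.83 + 23.1²·0.69] + 602.346 = 581.9 + 602.346 = 1184.25.
Reliability = 1184.25 / 1415.82 = 0.836.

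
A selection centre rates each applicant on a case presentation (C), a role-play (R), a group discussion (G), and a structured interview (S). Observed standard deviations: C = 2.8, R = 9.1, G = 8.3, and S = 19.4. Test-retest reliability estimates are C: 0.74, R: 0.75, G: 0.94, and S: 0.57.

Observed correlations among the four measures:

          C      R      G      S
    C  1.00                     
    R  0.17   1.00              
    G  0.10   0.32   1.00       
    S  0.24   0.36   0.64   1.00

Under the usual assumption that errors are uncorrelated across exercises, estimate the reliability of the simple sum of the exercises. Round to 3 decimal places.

Var(C+R+G+S) = 2.8² + 9.1² + 8.3² + 19.4² + 2·[2.8·9.1·0.17 + 2.8·8.3·0.10 + 2.8·19.4·0.24 + 9.1·8.3·0.32 + 9.1·19.4·0.36 + 8.3·19.4·0.64] = 535.9 + 420.938 = 956.838.
Because errors are independent across components, Cov(Tᵢ,Tⱼ) = Cov(Xᵢ,Xⱼ); the off-diagonal part of the true-score variance is the same as above.
True-score variance = [2.8²·0.74 + 9.1²·0.75 + 8.3²·0.94 + 19.4²·0.57] + 420.938 = 347.191 + 420.938 = 768.129.
Reliability = 768.129 / 956.838 = 0.803.

0.803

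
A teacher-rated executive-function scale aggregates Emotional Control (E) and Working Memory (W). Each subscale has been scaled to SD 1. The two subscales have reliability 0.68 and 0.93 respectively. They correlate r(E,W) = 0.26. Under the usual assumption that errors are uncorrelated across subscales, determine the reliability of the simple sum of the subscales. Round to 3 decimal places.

0.845

Var(E+W) = 2 + 2·[0.26] = 2 + 0.52 = 2.52.
With uncorrelated errors the cross-covariances are all true-score covariance, so they carry over unchanged; only the diagonal terms shrink to ρᵢσᵢ².
True-score variance = [0.68 + 0.93] + 0.52 = 1.61 + 0.52 = 2.13.
Reliability = 2.13 / 2.52 = 0.845.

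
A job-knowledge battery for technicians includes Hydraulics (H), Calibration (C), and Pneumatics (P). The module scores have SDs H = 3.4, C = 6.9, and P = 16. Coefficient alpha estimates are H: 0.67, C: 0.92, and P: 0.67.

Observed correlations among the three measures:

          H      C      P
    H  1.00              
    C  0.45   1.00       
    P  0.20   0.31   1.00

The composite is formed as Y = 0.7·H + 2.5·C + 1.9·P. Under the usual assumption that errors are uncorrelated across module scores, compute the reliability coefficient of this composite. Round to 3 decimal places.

Var(Y) = 0.7²·3.4² + 2.5²·6.9² + 1.9²·16² + 2·[1.75·3.4·6.9·0.45 + 1.33·3.4·16·0.20 + 4.75·6.9·16·0.31] = 1227.39 + 391.018 = 1618.41.
Because errors are independent across components, Cov(Tᵢ,Tⱼ) = Cov(Xᵢ,Xⱼ); the off-diagonal part of the true-score variance is the same as above.
True-score variance = [0.7²·3.4²·0.67 + 2.5²·6.9²·0.92 + 1.9²·16²·0.67] + 391.018 = 896.74 + 391.018 = 1287.76.
Reliability = 1287.76 / 1618.41 = 0.796.

0.796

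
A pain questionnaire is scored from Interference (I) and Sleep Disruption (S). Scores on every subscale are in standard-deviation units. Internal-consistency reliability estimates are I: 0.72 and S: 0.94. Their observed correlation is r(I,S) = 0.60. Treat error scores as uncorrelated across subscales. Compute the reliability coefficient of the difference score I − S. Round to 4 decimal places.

0.5750

Var(I−S) = 1 + 1 − 2·0.60 = 2 − 1.2 = 0.8.
Because errors are independent across components, Cov(Tᵢ,Tⱼ) = Cov(Xᵢ,Xⱼ); the off-diagonal part of the true-score variance is the same as above.
True-score variance = [0.72 + 0.94] − 1.2 = 1.66 − 1.2 = 0.46.
Reliability = 0.46 / 0.8 = 0.5750.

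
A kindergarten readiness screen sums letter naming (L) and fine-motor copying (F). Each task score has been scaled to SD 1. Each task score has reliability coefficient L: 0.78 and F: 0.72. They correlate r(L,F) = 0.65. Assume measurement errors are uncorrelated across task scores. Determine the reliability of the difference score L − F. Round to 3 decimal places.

Var(L−F) = 1 + 1 − 2·0.65 = 2 − 1.3 = 0.7.
Because errors are independent across components, Cov(Tᵢ,Tⱼ) = Cov(Xᵢ,Xⱼ); the off-diagonal part of the true-score variance is the same as above.
True-score variance = [0.78 + 0.72] − 1.3 = 1.5 − 1.3 = 0.2.
Reliability = 0.2 / 0.7 = 0.286.

0.286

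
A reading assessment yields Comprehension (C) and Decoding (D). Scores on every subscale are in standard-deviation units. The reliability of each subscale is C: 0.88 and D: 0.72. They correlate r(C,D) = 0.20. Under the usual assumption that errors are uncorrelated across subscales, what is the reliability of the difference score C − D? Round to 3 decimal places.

0.750

Var(C−D) = 1 + 1 − 2·0.20 = 2 − 0.4 = 1.6.
Because errors are independent across components, Cov(Tᵢ,Tⱼ) = Cov(Xᵢ,Xⱼ); the off-diagonal part of the true-score variance is the same as above.
True-score variance = [0.88 + 0.72] − 0.4 = 1.6 − 0.4 = 1.2.
Reliability = 1.2 / 1.6 = 0.750.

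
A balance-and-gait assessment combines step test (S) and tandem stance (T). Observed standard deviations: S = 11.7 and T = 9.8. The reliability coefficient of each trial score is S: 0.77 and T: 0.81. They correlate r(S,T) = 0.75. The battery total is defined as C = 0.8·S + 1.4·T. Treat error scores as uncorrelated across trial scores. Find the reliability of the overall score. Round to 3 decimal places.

0.881

Var(C) = 0.8²·11.7² + 1.4²·9.8² + 2·[1.12·11.7·9.8·0.75] = 275.848 + 192.629 = 468.477.
Because errors are independent across components, Cov(Tᵢ,Tⱼ) = Cov(Xᵢ,Xⱼ); the off-diagonal part of the true-score variance is the same as above.
True-score variance = [0.8²·11.7²·0.77 + 1.4²·9.8²·0.81] + 192.629 = 219.932 + 192.629 = 412.561.
Reliability = 412.561 / 468.477 = 0.881.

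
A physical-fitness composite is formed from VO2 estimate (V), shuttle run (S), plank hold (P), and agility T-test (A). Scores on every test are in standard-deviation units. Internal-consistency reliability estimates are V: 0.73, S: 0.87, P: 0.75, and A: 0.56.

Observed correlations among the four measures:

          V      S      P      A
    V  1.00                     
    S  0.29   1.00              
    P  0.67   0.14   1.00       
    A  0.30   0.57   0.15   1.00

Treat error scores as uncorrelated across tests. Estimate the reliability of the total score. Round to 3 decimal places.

Var(V+S+P+A) = 4 + 2·[0.29 + 0.67 + 0.30 + 0.14 + 0.57 + 0.15] = 4 + 4.24 = 8.24.
With uncorrelated errors the cross-covariances are all true-score covariance, so they carry over unchanged; only the diagonal terms shrink to ρᵢσᵢ².
True-score variance = [0.73 + 0.87 + 0.75 + 0.56] + 4.24 = 2.91 + 4.24 = 7.15.
Reliability = 7.15 / 8.24 = 0.868.

0.868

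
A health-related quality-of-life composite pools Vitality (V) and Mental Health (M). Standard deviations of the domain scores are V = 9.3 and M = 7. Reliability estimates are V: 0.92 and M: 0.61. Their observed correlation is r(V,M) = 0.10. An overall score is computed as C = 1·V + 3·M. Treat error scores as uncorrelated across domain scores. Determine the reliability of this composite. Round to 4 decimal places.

Var(C) = 9.3² + 3²·7² + 2·[3·9.3·7·0.10] = 527.49 + 39.06 = 566.55.
With uncorrelated errors the cross-covariances are all true-score covariance, so they carry over unchanged; only the diagonal terms shrink to ρᵢσᵢ².
True-score variance = [9.3²·0.92 + 3²·7²·0.61] + 39.06 = 348.581 + 39.06 = 387.641.
Reliability = 387.641 / 566.55 = 0.6842.

0.6842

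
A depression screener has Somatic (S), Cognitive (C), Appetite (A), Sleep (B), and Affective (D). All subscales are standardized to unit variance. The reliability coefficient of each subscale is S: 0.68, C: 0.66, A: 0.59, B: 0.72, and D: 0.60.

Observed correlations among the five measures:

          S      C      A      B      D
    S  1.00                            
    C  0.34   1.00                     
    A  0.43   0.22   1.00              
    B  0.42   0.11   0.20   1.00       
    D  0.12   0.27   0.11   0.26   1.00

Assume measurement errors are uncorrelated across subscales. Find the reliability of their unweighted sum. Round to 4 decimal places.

Var(S+C+A+B+D) = 5 + 2·[0.34 + 0.43 + 0.42 + 0.12 + 0.22 + 0.11 + 0.27 + 0.20 + 0.11 + 0.26] = 5 + 4.96 = 9.96.
Because errors are independent across components, Cov(Tᵢ,Tⱼ) = Cov(Xᵢ,Xⱼ); the off-diagonal part of the true-score variance is the same as above.
True-score variance = [0.68 + 0.66 + 0.59 + 0.72 + 0.60] + 4.96 = 3.25 + 4.96 = 8.21.
Reliability = 8.21 / 9.96 = 0.8243.

0.8243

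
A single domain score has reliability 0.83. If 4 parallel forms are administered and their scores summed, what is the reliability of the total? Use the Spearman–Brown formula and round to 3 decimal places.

0.951

ρ_k = kρ / (1 + (k−1)ρ) = 4·0.83 / (1 + 3·0.83) = 3.320 / 3.490 = 0.951.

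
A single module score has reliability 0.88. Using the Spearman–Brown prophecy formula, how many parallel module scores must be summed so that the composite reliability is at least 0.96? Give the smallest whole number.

4

k ≥ ρ*(1−ρ₁)/(ρ₁(1−ρ*)) = 0.96·0.12 / (0.88·0.04) = 3.273.
Smallest integer k = 4.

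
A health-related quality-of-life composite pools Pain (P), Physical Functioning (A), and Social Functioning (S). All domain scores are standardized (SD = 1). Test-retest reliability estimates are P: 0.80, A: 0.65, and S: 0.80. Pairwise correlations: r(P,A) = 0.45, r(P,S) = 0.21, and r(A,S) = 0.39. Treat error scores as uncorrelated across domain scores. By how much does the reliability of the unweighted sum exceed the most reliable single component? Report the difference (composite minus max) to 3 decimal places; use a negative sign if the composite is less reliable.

Var(sum) = 3 + 2.1 = 5.1; true-score variance = 2.25 + 2.1 = 4.35; composite reliability = 0.8529.
Max component reliability = 0.8000.
Difference = 0.8529 − 0.8000 = 0.053.

0.053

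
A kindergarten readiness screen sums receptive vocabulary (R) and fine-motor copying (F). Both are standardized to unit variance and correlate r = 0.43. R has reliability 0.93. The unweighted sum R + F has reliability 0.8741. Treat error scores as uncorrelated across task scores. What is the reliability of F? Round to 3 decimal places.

0.710

Var(R+F) = 2 + 2·0.43 = 2.860.
True-score variance = ρ_R + ρ_F + 2·0.43, so 0.8741 = (0.93 + ρ_F + 0.86) / 2.860.
ρ_F = 0.8741·2.860 − 0.93 − 0.86 = 0.710.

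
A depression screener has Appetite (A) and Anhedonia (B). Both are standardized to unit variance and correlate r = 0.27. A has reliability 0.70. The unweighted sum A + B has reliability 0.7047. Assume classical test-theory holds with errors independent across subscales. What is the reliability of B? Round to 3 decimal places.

0.550

Var(A+B) = 2 + 2·0.27 = 2.540.
True-score variance = ρ_A + ρ_B + 2·0.27, so 0.7047 = (0.70 + ρ_B + 0.54) / 2.540.
ρ_B = 0.7047·2.540 − 0.70 − 0.54 = 0.550.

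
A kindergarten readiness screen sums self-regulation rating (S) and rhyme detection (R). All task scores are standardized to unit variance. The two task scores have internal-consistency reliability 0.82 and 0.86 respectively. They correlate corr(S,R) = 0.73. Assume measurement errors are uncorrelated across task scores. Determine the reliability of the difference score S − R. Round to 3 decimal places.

Var(S−R) = 1 + 1 − 2·0.73 = 2 − 1.46 = 0.54.
Under uncorrelated errors the observed covariances equal the true-score covariances, so only the own-variance terms attenuate.
True-score variance = [0.82 + 0.86] − 1.46 = 1.68 − 1.46 = 0.22.
Reliability = 0.22 / 0.54 = 0.407.

0.407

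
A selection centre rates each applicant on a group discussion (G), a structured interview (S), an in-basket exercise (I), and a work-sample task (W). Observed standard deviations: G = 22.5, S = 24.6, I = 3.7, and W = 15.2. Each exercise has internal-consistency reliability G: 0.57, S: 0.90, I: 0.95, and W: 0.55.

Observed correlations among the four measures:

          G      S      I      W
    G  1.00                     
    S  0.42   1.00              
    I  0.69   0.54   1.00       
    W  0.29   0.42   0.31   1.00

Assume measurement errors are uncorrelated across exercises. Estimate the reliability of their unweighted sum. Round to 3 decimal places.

Var(G+S+I+W) = 22.5² + 24.6² + 3.7² + 15.2² + 2·[22.5·24.6·0.42 + 22.5·3.7·0.69 + 22.5·15.2·0.29 + 24.6·3.7·0.54 + 24.6·15.2·0.42 + 3.7·15.2·0.31] = 1356.14 + 1225.45 = 2581.59.
Because errors are independent across components, Cov(Tᵢ,Tⱼ) = Cov(Xᵢ,Xⱼ); the off-diagonal part of the true-score variance is the same as above.
True-score variance = [22.5²·0.57 + 24.6²·0.90 + 3.7²·0.95 + 15.2²·0.55] + 1225.45 = 973.284 + 1225.45 = 2198.73.
Reliability = 2198.73 / 2581.59 = 0.852.

0.852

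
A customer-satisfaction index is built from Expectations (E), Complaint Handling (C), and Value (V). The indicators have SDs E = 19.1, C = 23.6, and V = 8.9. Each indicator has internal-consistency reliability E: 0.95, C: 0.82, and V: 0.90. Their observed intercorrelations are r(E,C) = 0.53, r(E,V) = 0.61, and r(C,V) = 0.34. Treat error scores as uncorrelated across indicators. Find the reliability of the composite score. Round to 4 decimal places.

0.9309

Var(E+C+V) = 19.1² + 23.6² + 8.9² + 2·[19.1·23.6·0.53 + 19.1·8.9·0.61 + 23.6·8.9·0.34] = 1000.98 + 828.021 = 1829.
With uncorrelated errors the cross-covariances are all true-score covariance, so they carry over unchanged; only the diagonal terms shrink to ρᵢσᵢ².
True-score variance = [19.1²·0.95 + 23.6²·0.82 + 8.9²·0.90] + 828.021 = 874.566 + 828.021 = 1702.59.
Reliability = 1702.59 / 1829 = 0.9309.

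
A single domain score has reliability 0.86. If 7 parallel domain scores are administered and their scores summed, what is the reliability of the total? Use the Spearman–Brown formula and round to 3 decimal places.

0.977

ρ_k = kρ / (1 + (k−1)ρ) = 7·0.86 / (1 + 6·0.86) = 6.020 / 6.160 = 0.977.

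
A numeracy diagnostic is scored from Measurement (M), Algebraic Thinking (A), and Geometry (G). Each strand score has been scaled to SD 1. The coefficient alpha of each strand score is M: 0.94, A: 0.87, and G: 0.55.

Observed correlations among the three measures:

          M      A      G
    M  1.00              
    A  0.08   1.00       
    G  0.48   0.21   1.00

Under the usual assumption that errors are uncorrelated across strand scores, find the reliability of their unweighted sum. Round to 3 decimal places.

Var(M+A+G) = 3 + 2·[0.08 + 0.48 + 0.21] = 3 + 1.54 = 4.54.
Because errors are independent across components, Cov(Tᵢ,Tⱼ) = Cov(Xᵢ,Xⱼ); the off-diagonal part of the true-score variance is the same as above.
True-score variance = [0.94 + 0.87 + 0.55] + 1.54 = 2.36 + 1.54 = 3.9.
Reliability = 3.9 / 4.54 = 0.859.

0.859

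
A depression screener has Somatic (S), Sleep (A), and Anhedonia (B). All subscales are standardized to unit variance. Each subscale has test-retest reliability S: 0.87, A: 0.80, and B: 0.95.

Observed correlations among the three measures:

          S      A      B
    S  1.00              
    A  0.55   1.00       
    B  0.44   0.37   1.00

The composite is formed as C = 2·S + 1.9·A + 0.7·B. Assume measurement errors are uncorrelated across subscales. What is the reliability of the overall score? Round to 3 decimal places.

Var(C) = 2² + 1.9² + 0.7² + 2·[3.8·0.55 + 1.4·0.44 + 1.33·0.37] = 8.1 + 6.3962 = 14.4962.
Under uncorrelated errors the observed covariances equal the true-score covariances, so only the own-variance terms attenuate.
True-score variance = [2²·0.87 + 1.9²·0.80 + 0.7²·0.95] + 6.3962 = 6.8335 + 6.3962 = 13.2297.
Reliability = 13.2297 / 14.4962 = 0.913.

0.913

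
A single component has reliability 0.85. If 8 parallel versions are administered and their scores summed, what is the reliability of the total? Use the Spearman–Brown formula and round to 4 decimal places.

ρ_k = kρ / (1 + (k−1)ρ) = 8·0.85 / (1 + 7·0.85) = 6.800 / 6.950 = 0.9784.

0.9784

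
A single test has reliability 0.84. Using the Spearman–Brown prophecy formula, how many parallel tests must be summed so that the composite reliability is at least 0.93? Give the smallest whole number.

k ≥ ρ*(1−ρ₁)/(ρ₁(1−ρ*)) = 0.93·0.16 / (0.84·0.07) = 2.531.
Smallest integer k = 3.

3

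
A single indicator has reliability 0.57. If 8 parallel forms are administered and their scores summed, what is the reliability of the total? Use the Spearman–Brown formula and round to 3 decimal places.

0.914

ρ_k = kρ / (1 + (k−1)ρ) = 8·0.57 / (1 + 7·0.57) = 4.560 / 4.990 = 0.914.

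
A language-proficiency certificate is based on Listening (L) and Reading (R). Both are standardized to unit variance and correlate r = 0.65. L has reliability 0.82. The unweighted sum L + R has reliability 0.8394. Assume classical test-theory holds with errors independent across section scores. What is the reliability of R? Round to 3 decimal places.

Var(L+R) = 2 + 2·0.65 = 3.300.
True-score variance = ρ_L + ρ_R + 2·0.65, so 0.8394 = (0.82 + ρ_R + 1.30) / 3.300.
ρ_R = 0.8394·3.300 − 0.82 − 1.30 = 0.650.

0.650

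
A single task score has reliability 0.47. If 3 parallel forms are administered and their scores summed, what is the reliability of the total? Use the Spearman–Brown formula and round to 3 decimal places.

0.727

ρ_k = kρ / (1 + (k−1)ρ) = 3·0.47 / (1 + 2·0.47) = 1.410 / 1.940 = 0.727.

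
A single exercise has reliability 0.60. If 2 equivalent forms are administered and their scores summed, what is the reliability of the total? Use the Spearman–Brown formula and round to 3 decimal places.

0.750

ρ_k = kρ / (1 + (k−1)ρ) = 2·0.60 / (1 + 1·0.60) = 1.200 / 1.600 = 0.750.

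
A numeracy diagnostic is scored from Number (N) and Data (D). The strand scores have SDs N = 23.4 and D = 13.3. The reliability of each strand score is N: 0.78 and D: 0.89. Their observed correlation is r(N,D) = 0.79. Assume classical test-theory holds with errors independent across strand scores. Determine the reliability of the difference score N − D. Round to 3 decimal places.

0.399

Var(N−D) = 23.4² + 13.3² − 2·23.4·13.3·0.79 = 724.45 − 491.728 = 232.722.
Under uncorrelated errors the observed covariances equal the true-score covariances, so only the own-variance terms attenuate.
True-score variance = [23.4²·0.78 + 13.3²·0.89] − 491.728 = 584.529 − 491.728 = 92.8013.
Reliability = 92.8013 / 232.722 = 0.399.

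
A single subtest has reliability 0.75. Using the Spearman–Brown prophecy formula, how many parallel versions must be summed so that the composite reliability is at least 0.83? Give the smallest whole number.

2

k ≥ ρ*(1−ρ₁)/(ρ₁(1−ρ*)) = 0.83·0.25 / (0.75·0.17) = 1.627.
Smallest integer k = 2.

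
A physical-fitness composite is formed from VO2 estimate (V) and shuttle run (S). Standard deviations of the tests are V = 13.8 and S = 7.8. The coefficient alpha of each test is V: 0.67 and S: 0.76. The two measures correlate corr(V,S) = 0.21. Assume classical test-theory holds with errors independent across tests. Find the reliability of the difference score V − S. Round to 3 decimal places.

Var(V−S) = 13.8² + 7.8² − 2·13.8·7.8·0.21 = 251.28 − 45.2088 = 206.071.
Under uncorrelated errors the observed covariances equal the true-score covariances, so only the own-variance terms attenuate.
True-score variance = [13.8²·0.67 + 7.8²·0.76] − 45.2088 = 173.833 − 45.2088 = 128.624.
Reliability = 128.624 / 206.071 = 0.624.

0.624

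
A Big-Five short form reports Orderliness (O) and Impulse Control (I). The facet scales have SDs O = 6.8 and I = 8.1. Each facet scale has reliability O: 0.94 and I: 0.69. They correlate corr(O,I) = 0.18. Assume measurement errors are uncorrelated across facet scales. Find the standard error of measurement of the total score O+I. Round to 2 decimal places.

4.81

Var(total) = 111.85 + 19.8288 = 131.679.
True-score variance = 88.7365 + 19.8288 = 108.565, so reliability = 0.8245.
Error variance = 131.679 − 108.565 = 23.1135; SEM = √23.1135 = 4.81.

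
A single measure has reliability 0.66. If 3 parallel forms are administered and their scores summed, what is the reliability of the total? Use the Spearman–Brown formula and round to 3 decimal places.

ρ_k = kρ / (1 + (k−1)ρ) = 3·0.66 / (1 + 2·0.66) = 1.980 / 2.320 = 0.853.

0.853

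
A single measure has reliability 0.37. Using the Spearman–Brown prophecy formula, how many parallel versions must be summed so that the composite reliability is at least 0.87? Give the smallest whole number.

k ≥ ρ*(1−ρ₁)/(ρ₁(1−ρ*)) = 0.87·0.63 / (0.37·0.13) = 11.395.
Smallest integer k = 12.

12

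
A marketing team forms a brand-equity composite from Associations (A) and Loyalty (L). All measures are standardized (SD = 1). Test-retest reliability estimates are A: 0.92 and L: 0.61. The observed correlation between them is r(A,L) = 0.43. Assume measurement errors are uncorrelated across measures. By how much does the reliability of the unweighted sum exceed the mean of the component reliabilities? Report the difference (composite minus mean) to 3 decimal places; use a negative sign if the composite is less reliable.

0.071

Var(sum) = 2 + 0.86 = 2.86; true-score variance = 1.53 + 0.86 = 2.39; composite reliability = 0.8357.
Mean component reliability = 0.7650.
Difference = 0.8357 − 0.7650 = 0.071.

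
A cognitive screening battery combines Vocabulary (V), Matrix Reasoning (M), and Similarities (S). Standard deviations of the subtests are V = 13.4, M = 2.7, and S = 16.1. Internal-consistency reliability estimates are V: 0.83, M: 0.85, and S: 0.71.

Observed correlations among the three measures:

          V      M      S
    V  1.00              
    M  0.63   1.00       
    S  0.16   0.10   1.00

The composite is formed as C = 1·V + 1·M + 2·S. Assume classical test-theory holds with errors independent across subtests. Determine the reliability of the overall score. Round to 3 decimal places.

0.767

Var(C) = 13.4² + 2.7² + 2²·16.1² + 2·[13.4·2.7·0.63 + 2·13.4·16.1·0.16 + 2·2.7·16.1·0.10] = 1223.69 + 201.048 = 1424.74.
Because errors are independent across components, Cov(Tᵢ,Tⱼ) = Cov(Xᵢ,Xⱼ); the off-diagonal part of the true-score variance is the same as above.
True-score variance = [13.4²·0.83 + 2.7²·0.85 + 2²·16.1²·0.71] + 201.048 = 891.388 + 201.048 = 1092.44.
Reliability = 1092.44 / 1424.74 = 0.767.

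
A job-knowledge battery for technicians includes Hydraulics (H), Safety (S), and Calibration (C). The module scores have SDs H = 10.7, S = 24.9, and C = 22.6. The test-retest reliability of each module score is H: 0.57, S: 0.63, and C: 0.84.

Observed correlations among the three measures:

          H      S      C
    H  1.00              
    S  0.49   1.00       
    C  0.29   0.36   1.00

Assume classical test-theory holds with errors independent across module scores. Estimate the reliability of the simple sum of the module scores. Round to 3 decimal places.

0.824

Var(H+S+C) = 10.7² + 24.9² + 22.6² + 2·[10.7·24.9·0.49 + 10.7·22.6·0.29 + 24.9·22.6·0.36] = 1245.26 + 806.53 = 2051.79.
Because errors are independent across components, Cov(Tᵢ,Tⱼ) = Cov(Xᵢ,Xⱼ); the off-diagonal part of the true-score variance is the same as above.
True-score variance = [10.7²·0.57 + 24.9²·0.63 + 22.6²·0.84] + 806.53 = 884.904 + 806.53 = 1691.43.
Reliability = 1691.43 / 2051.79 = 0.824.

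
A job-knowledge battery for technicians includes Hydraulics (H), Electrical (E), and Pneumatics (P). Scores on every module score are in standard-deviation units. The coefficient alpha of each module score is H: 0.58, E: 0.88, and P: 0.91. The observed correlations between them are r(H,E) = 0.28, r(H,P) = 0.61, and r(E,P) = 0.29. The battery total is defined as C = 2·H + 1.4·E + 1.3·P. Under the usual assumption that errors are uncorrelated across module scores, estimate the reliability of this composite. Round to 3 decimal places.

0.846

Var(C) = 2² + 1.4² + 1.3² + 2·[2.8·0.28 + 2.6·0.61 + 1.82·0.29] = 7.65 + 5.7956 = 13.4456.
Because errors are independent across components, Cov(Tᵢ,Tⱼ) = Cov(Xᵢ,Xⱼ); the off-diagonal part of the true-score variance is the same as above.
True-score variance = [2²·0.58 + 1.4²·0.88 + 1.3²·0.91] + 5.7956 = 5.5827 + 5.7956 = 11.3783.
Reliability = 11.3783 / 13.4456 = 0.846.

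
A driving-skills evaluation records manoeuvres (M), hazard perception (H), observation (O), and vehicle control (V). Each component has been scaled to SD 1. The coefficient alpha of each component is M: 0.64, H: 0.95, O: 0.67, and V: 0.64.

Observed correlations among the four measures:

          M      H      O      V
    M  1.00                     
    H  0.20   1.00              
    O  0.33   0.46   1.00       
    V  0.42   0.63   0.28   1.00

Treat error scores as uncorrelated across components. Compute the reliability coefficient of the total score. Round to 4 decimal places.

Var(M+H+O+V) = 4 + 2·[0.20 + 0.33 + 0.42 + 0.46 + 0.63 + 0.28] = 4 + 4.64 = 8.64.
Because errors are independent across components, Cov(Tᵢ,Tⱼ) = Cov(Xᵢ,Xⱼ); the off-diagonal part of the true-score variance is the same as above.
True-score variance = [0.64 + 0.95 + 0.67 + 0.64] + 4.64 = 2.9 + 4.64 = 7.54.
Reliability = 7.54 / 8.64 = 0.8727.

0.8727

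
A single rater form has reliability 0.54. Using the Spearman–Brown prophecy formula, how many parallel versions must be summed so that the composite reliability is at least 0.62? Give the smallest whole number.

2

k ≥ ρ*(1−ρ₁)/(ρ₁(1−ρ*)) = 0.62·0.46 / (0.54·0.38) = 1.390.
Smallest integer k = 2.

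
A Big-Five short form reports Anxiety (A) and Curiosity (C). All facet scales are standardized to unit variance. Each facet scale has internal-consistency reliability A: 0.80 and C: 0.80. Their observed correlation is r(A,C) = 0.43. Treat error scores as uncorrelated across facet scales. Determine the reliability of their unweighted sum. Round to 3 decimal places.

0.860

Var(A+C) = 2 + 2·[0.43] = 2 + 0.86 = 2.86.
With uncorrelated errors the cross-covariances are all true-score covariance, so they carry over unchanged; only the diagonal terms shrink to ρᵢσᵢ².
True-score variance = [0.80 + 0.80] + 0.86 = 1.6 + 0.86 = 2.46.
Reliability = 2.46 / 2.86 = 0.860.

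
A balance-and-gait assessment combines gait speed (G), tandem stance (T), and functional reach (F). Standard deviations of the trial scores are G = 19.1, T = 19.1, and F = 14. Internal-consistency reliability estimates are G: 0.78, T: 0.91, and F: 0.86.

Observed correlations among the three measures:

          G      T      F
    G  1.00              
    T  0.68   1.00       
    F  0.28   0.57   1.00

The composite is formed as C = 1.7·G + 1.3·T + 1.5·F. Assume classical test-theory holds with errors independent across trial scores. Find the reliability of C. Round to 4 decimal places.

Var(C) = 1.7²·19.1² + 1.3²·19.1² + 1.5²·14² + 2·[2.21·19.1·19.1·0.68 + 2.55·19.1·14·0.28 + 1.95·19.1·14·0.57] = 2111.83 + 2072.75 = 4184.58.
Under uncorrelated errors the observed covariances equal the true-score covariances, so only the own-variance terms attenuate.
True-score variance = [1.7²·19.1²·0.78 + 1.3²·19.1²·0.91 + 1.5²·14²·0.86] + 2072.75 = 1762.66 + 2072.75 = 3835.41.
Reliability = 3835.41 / 4184.58 = 0.9166.

0.9166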